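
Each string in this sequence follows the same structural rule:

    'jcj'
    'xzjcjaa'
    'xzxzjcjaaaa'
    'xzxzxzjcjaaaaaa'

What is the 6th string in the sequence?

s(k+1) = xz·s(k)·aa, so each term gains xz as a prefix and aa as a suffix.
From xzxzxzjcjaaaaaa, 2 further steps: xzxzxzjcjaaaaaa → xzxzxzxzjcjaaaaaaaa → (answer).

xzxzxzxzxzjcjaaaaaaaaaa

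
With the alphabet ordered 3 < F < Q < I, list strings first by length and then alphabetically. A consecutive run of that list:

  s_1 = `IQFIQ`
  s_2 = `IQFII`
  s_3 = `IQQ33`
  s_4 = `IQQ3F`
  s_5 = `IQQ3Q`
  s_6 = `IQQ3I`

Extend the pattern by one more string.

IQQF3

Find the rightmost character of IQQ3I below I, bump it to the next letter, and reset everything to its right to 3.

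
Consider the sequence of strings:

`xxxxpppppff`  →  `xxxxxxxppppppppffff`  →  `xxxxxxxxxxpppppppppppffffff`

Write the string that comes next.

xxxxxxxxxxxxxppppppppppppppffffffff

Each string has the form x^{3n+1} p^{3n+2} f^{2n} (n = 1, 2, …).
Setting n = 4 gives 13, 14, 8 characters in each block.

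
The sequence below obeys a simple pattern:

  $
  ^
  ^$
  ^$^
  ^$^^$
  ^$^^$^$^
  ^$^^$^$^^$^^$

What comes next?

This is a Fibonacci-style word recurrence s(k) = s(k−1)·s(k−2): e.g. ^·$ = ^$.
So term 8 is ^$^^$^$^^$^^$·^$^^$^$^.

^$^^$^$^^$^^$^$^^$^$^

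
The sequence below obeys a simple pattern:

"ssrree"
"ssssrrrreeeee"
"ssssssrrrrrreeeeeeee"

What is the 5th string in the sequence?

The n-th term is 2n s's then 2n r's then 3n-1 e's (n = 1, 2, …).
Setting n = 5 gives 10, 10, 14 characters in each block.

ssssssssssrrrrrrrrrreeeeeeeeeeeeee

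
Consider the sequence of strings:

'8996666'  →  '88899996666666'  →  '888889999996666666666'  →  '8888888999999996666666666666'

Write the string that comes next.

Reading off run lengths: 8 runs 1, 3, 5, 7; 9 runs 2, 4, 6, 8; 6 runs 4, 7, 10, 13 — each is linear in n (n = 1, 2, …).
At n = 5 the blocks have lengths 9, 10, 16.

88888888899999999996666666666666666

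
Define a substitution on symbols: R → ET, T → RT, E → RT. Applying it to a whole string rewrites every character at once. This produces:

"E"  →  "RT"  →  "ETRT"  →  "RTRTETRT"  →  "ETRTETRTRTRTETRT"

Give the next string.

Applying the rule to each of the 16 symbols of ETRTETRTRTRTETRT gives the pieces RT RT ET RT RT RT ET RT ET RT ET RT RT RT ET RT, which concatenate to the answer.

RTRTETRTRTRTETRTETRTETRTRTRTETRT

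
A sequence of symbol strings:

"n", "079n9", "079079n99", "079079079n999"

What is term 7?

s(k+1) = 079·s(k)·9, so each term gains 079 as a prefix and 9 as a suffix.
From 079079079n999, 3 further steps: 079079079n999 → 079079079079n9999 → 079079079079079n99999 → (answer).

079079079079079079n999999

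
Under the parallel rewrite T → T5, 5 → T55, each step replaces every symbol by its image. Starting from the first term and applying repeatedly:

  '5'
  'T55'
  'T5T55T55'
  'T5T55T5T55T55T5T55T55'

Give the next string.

Rewriting the 21 symbols of T5T55T5T55T55T5T55T55 one by one yields T5 T55 T5 T55 T55 T5 T55 T5 T55 T55 T5 T55 T55 T5 T55 T5 T55 T55 T5 T55 T55; concatenated:

T5T55T5T55T55T5T55T5T55T55T5T55T55T5T55T5T55T55T5T55T55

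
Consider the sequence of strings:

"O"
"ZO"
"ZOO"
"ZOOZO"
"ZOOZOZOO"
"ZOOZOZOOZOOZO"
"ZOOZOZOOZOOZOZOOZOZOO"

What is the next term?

From term 3 onward, concatenate the last term with the second-to-last: ZO·O = ZOO, ZOO·ZO = ZOOZO, …
The next term joins ZOOZOZOOZOOZOZOOZOZOO and ZOOZOZOOZOOZO.

ZOOZOZOOZOOZOZOOZOZOOZOOZOZOOZOOZO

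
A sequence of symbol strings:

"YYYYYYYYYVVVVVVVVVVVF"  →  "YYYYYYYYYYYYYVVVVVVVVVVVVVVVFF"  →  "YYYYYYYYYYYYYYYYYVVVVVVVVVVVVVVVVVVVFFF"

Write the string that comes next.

YYYYYYYYYYYYYYYYYYYYYVVVVVVVVVVVVVVVVVVVVVVVFFFF

The n-th term is 4n+1 Y's then 4n+3 V's then n-1 F's, where the shown terms are n = 2, 3, 4.
At n = 5 the blocks have lengths 21, 23, 4.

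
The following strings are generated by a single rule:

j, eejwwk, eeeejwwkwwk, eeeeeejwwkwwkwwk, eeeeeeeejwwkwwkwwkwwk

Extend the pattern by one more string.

s(k+1) = ee·s(k)·wwk, so each term gains ee as a prefix and wwk as a suffix.
One more step from eeeeeeeejwwkwwkwwkwwk gives the answer.

eeeeeeeeeejwwkwwkwwkwwkwwk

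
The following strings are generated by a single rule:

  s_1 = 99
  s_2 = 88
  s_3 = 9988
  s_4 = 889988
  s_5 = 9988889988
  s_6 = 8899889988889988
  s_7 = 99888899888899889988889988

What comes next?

889988998888998899888899888899889988889988

From term 3 onward, concatenate the second-to-last term with the last: 99·88 = 9988, 88·9988 = 889988, …
Continuing: 8899889988889988 · 99888899888899889988889988 gives term 8.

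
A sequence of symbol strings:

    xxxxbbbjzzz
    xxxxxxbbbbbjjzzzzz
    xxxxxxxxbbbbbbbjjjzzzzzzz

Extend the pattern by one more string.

Term n consists of 2n+2 x's, followed by 2n+1 b's, followed by n j's, followed by 2n+1 z's (n = 1, 2, …).
For the next term, n = 4, so the run lengths are 10, 9, 4, 9.

xxxxxxxxxxbbbbbbbbbjjjjzzzzzzzzz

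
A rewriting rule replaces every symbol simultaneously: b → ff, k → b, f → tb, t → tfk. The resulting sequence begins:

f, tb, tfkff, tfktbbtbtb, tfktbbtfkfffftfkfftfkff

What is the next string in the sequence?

φ(tfktbbtfkfffftfkfftfkff) expands symbol-by-symbol to tfk tb b tfk ff ff tfk tb b tb tb tb tb tfk tb b tb tb tfk tb b tb tb; joining the 23 pieces gives the next term.

tfktbbtfkfffftfktbbtbtbtbtbtfktbbtbtbtfktbbtbtb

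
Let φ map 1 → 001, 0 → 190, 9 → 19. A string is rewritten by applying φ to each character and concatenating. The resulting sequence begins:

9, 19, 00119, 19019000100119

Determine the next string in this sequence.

Rewriting the 14 symbols of 19019000100119 one by one yields 001 19 190 001 19 190 190 190 001 190 190 001 001 19; concatenated:

001191900011919019019000119019000100119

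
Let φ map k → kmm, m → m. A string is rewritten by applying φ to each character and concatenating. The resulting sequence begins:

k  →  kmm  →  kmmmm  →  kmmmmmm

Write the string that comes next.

Apply φ to kmmmmmm symbol by symbol: k→kmm, m→m, m→m, m→m, m→m, m→m, m→m; joined: kmm m m m m m m.

kmmmmmmmm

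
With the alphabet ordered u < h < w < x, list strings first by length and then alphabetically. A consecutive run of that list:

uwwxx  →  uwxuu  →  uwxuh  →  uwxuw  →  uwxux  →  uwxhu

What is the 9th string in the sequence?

uwxhx

Continuing the enumeration 3 steps past uwxhu: uwxhu → uwxhh → uwxhw → (answer).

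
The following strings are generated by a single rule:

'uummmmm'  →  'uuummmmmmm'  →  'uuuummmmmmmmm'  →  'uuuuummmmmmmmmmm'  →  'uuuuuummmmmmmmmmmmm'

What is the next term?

uuuuuuummmmmmmmmmmmmmm

Term n consists of n u's, followed by 2n+1 m's, where the shown terms are n = 2, 3, 4, 5, 6.
For the next term, n = 7, so the run lengths are 7, 15.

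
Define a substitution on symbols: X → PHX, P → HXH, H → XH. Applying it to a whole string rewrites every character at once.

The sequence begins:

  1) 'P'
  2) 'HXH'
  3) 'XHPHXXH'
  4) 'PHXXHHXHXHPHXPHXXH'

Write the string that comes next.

Replace each of the 18 characters of PHXXHHXHXHPHXPHXXH in place — HXH XH PHX PHX XH XH PHX XH PHX XH HXH XH PHX HXH XH PHX PHX XH — and concatenate.

HXHXHPHXPHXXHXHPHXXHPHXXHHXHXHPHXHXHXHPHXPHXXH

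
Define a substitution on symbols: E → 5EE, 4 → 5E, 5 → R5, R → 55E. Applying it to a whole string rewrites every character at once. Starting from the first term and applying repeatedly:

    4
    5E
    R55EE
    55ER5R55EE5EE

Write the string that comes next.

R5R55EE55ER555ER5R55EE5EER55EE5EE

Replace each of the 13 characters of 55ER5R55EE5EE in place — R5 R5 5EE 55E R5 55E R5 R5 5EE 5EE R5 5EE 5EE — and concatenate.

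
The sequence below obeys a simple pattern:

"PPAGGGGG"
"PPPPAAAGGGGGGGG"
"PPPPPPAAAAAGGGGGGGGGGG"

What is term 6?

PPPPPPPPPPPPAAAAAAAAAAAGGGGGGGGGGGGGGGGGGGG

The n-th term is 2n P's then 2n-1 A's then 3n+2 G's (n = 1, 2, …).
Setting n = 6 gives 12, 11, 20 characters in each block.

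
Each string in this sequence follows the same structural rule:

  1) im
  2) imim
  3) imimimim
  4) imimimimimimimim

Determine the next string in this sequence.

imimimimimimimimimimimimimimimim

s(k+1) = s(k)·s(k) — each term doubles the last.
One more doubling of imimimimimimimim gives the answer.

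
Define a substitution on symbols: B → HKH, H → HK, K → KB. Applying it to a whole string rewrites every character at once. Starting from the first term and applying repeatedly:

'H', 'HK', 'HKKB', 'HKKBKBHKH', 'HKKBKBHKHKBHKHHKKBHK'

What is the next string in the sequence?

Applying the rule to each of the 20 symbols of HKKBKBHKHKBHKHHKKBHK gives the pieces HK KB KB HKH KB HKH HK KB HK KB HKH HK KB HK HK KB KB HKH HK KB, which concatenate to the answer.

HKKBKBHKHKBHKHHKKBHKKBHKHHKKBHKHKKBKBHKHHKKB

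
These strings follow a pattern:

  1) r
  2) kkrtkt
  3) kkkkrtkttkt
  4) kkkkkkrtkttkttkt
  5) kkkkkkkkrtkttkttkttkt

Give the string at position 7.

kkkkkkkkkkkkrtkttkttkttkttkttkt

Every step adds kk to the front and tkt to the end of the previous string.
From kkkkkkkkrtkttkttkttkt, 2 further steps: kkkkkkkkrtkttkttkttkt → kkkkkkkkkkrtkttkttkttkttkt → (answer).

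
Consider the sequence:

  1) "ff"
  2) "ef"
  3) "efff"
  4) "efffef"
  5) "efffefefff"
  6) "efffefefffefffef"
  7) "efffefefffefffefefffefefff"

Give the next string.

Each term (from the third on) is the previous term followed by the one before it: term 3 = ef·ff = efff.
So term 8 is efffefefffefffefefffefefff·efffefefffefffef.

efffefefffefffefefffefefffefffefefffefffef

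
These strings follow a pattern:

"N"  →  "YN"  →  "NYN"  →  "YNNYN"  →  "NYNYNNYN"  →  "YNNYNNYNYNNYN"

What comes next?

This is a Fibonacci-style word recurrence s(k) = s(k−2)·s(k−1): e.g. N·YN = NYN.
The next term joins NYNYNNYN and YNNYNNYNYNNYN.

NYNYNNYNYNNYNNYNYNNYN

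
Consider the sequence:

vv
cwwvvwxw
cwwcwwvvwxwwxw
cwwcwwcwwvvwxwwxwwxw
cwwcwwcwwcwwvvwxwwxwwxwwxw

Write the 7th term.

Each term wraps the previous one in cww on the left and wxw on the right.
From cwwcwwcwwcwwvvwxwwxwwxwwxw, 2 further steps: cwwcwwcwwcwwvvwxwwxwwxwwxw → cwwcwwcwwcwwcwwvvwxwwxwwxwwxwwxw → (answer).

cwwcwwcwwcwwcwwcwwvvwxwwxwwxwwxwwxwwxw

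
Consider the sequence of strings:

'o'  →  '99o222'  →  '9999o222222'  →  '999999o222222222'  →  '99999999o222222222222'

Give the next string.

s(k+1) = 99·s(k)·222, so each term gains 99 as a prefix and 222 as a suffix.
So the next term is 99·99999999o222222222222·222.

9999999999o222222222222222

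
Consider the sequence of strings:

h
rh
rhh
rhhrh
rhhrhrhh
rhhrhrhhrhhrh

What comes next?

rhhrhrhhrhhrhrhhrhrhh

Each term (from the third on) is the previous term followed by the one before it: term 3 = rh·h = rhh.
The next term joins rhhrhrhhrhhrh and rhhrhrhh.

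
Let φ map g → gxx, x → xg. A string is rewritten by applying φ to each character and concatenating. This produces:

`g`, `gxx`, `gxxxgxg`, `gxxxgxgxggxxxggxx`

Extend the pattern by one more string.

φ(gxxxgxgxggxxxggxx) expands symbol-by-symbol to gxx xg xg xg gxx xg gxx xg gxx gxx xg xg xg gxx gxx xg xg; joining the 17 pieces gives the next term.

gxxxgxgxggxxxggxxxggxxgxxxgxgxggxxgxxxgxg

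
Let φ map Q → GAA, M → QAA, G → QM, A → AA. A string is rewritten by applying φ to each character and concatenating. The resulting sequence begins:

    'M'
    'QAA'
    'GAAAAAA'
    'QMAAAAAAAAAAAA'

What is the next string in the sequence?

GAAQAAAAAAAAAAAAAAAAAAAAAAAAAA

Replace each of the 14 characters of QMAAAAAAAAAAAA in place — GAA QAA AA AA AA AA AA AA AA AA AA AA AA AA — and concatenate.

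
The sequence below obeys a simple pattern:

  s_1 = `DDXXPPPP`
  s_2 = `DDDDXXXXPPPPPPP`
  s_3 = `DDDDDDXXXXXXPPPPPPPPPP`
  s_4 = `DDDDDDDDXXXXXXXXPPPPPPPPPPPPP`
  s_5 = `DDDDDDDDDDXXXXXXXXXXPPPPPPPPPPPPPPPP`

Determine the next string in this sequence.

DDDDDDDDDDDDXXXXXXXXXXXXPPPPPPPPPPPPPPPPPPP

The n-th term is 2n D's then 2n X's then 3n+1 P's (n = 1, 2, …).
Setting n = 6 gives 12, 12, 19 characters in each block.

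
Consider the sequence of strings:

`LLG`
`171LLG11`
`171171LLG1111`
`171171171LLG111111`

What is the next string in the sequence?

Each term wraps the previous one in 171 on the left and 11 on the right.
One more step from 171171171LLG111111 gives the answer.

171171171171LLG11111111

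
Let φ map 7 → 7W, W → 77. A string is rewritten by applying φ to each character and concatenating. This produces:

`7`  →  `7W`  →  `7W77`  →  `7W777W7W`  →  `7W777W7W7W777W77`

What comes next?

7W777W7W7W777W777W777W7W7W777W7W

Applying the rule to each of the 16 symbols of 7W777W7W7W777W77 gives the pieces 7W 77 7W 7W 7W 77 7W 77 7W 77 7W 7W 7W 77 7W 7W, which concatenate to the answer.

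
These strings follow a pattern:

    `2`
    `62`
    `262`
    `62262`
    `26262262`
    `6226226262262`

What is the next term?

From term 3 onward, concatenate the second-to-last term with the last: 2·62 = 262, 62·262 = 62262, …
The next term joins 26262262 and 6226226262262.

262622626226226262262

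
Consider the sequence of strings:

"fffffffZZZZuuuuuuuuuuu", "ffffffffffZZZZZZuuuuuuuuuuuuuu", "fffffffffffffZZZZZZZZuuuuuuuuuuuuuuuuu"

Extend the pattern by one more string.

ffffffffffffffffZZZZZZZZZZuuuuuuuuuuuuuuuuuuuu

The n-th term is 3n-2 f's then 2n-2 Z's then 3n+2 u's, where the shown terms are n = 3, 4, 5.
At n = 6 the blocks have lengths 16, 10, 20.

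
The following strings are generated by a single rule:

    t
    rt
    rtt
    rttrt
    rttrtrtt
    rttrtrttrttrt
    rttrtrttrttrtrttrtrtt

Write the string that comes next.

rttrtrttrttrtrttrtrttrttrtrttrttrt

From term 3 onward, concatenate the last term with the second-to-last: rt·t = rtt, rtt·rt = rttrt, …
So term 8 is rttrtrttrttrtrttrtrtt·rttrtrttrttrt.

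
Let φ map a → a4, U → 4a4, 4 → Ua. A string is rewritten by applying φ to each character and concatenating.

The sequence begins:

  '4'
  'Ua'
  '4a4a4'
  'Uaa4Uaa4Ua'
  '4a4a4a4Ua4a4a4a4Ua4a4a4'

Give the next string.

Uaa4Uaa4Uaa4Ua4a4a4Uaa4Uaa4Uaa4Ua4a4a4Uaa4Uaa4Ua

φ(4a4a4a4Ua4a4a4a4Ua4a4a4) expands symbol-by-symbol to Ua a4 Ua a4 Ua a4 Ua 4a4 a4 Ua a4 Ua a4 Ua a4 Ua 4a4 a4 Ua a4 Ua a4 Ua; joining the 23 pieces gives the next term.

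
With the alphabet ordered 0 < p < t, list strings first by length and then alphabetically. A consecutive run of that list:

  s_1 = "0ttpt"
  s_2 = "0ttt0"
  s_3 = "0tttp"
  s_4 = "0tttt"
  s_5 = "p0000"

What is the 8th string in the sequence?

p00p0

Stepping forward 3 times from p0000: p0000 → p000p → p000t, then the target.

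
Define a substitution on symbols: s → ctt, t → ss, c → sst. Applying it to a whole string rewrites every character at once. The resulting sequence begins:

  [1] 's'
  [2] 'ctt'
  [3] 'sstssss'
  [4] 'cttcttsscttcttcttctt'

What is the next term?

φ(cttcttsscttcttcttctt) expands symbol-by-symbol to sst ss ss sst ss ss ctt ctt sst ss ss sst ss ss sst ss ss sst ss ss; joining the 20 pieces gives the next term.

sstsssssstsssscttcttsstsssssstsssssstsssssstssss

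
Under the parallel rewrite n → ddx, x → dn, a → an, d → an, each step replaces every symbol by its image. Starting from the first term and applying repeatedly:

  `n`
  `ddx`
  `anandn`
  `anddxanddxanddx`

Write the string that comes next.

Replace each of the 15 characters of anddxanddxanddx in place — an ddx an an dn an ddx an an dn an ddx an an dn — and concatenate.

anddxanandnanddxanandnanddxanandn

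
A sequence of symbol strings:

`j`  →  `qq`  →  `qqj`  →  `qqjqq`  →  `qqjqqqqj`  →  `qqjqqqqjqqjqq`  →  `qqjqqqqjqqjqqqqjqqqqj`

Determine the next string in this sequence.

From term 3 onward, concatenate the last term with the second-to-last: qq·j = qqj, qqj·qq = qqjqq, …
Continuing: qqjqqqqjqqjqqqqjqqqqj · qqjqqqqjqqjqq gives term 8.

qqjqqqqjqqjqqqqjqqqqjqqjqqqqjqqjqq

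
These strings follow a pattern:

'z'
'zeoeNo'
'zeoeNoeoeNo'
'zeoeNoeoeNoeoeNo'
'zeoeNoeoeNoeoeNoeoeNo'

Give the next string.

Every step adds eoeNo to the end: s(k+1) = s(k)·eoeNo.
Applying this once more to zeoeNoeoeNoeoeNoeoeNo:

zeoeNoeoeNoeoeNoeoeNoeoeNo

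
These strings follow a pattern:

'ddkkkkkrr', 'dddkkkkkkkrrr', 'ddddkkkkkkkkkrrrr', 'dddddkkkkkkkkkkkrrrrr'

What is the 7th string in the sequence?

Term n consists of n d's, followed by 2n+1 k's, followed by n r's, where the shown terms are n = 2, 3, 4, 5.
Setting n = 8 gives 8, 17, 8 characters in each block.

ddddddddkkkkkkkkkkkkkkkkkrrrrrrrr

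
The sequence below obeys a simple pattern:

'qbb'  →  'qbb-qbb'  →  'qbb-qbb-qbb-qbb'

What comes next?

Each string is two copies of the previous one joined by '-'.
Doubling qbb-qbb-qbb-qbb with '-' between the halves:

qbb-qbb-qbb-qbb-qbb-qbb-qbb-qbb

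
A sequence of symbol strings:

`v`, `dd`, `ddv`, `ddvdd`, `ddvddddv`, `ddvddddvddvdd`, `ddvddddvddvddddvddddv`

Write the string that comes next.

From term 3 onward, concatenate the last term with the second-to-last: dd·v = ddv, ddv·dd = ddvdd, …
So term 8 is ddvddddvddvddddvddddv·ddvddddvddvdd.

ddvddddvddvddddvddddvddvddddvddvdd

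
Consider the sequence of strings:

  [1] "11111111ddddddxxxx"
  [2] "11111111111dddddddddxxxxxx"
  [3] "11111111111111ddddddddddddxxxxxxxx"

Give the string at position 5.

11111111111111111111ddddddddddddddddddxxxxxxxxxxxx

Term n consists of 3n+2 1's, followed by 3n d's, followed by 2n x's, where the shown terms are n = 2, 3, 4.
At n = 6 the blocks have lengths 20, 18, 12.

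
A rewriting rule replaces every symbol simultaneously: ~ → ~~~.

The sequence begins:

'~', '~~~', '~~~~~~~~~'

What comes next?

~~~~~~~~~~~~~~~~~~~~~~~~~~~

Rewriting each symbol of ~~~~~~~~~: ~→~~~, ~→~~~, ~→~~~, ~→~~~, ~→~~~, ~→~~~, ~→~~~, ~→~~~, ~→~~~, which concatenates to ~~~ ~~~ ~~~ ~~~ ~~~ ~~~ ~~~ ~~~ ~~~.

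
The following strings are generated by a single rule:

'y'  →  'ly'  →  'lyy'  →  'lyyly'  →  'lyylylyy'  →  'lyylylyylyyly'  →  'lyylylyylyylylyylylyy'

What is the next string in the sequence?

lyylylyylyylylyylylyylyylylyylyyly

Each term (from the third on) is the previous term followed by the one before it: term 3 = ly·y = lyy.
The next term joins lyylylyylyylylyylylyy and lyylylyylyyly.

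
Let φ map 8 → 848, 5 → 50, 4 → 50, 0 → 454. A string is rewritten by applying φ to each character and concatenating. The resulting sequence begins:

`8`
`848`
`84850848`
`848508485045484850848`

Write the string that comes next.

Replace each of the 21 characters of 848508485045484850848 in place — 848 50 848 50 454 848 50 848 50 454 50 50 50 848 50 848 50 454 848 50 848 — and concatenate.

84850848504548485084850454505050848508485045484850848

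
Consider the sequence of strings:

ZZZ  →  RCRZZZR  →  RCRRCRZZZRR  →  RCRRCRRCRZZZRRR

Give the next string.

RCRRCRRCRRCRZZZRRRR

Every step adds RCR to the front and R to the end of the previous string.
So the next term is RCR·RCRRCRRCRZZZRRR·R.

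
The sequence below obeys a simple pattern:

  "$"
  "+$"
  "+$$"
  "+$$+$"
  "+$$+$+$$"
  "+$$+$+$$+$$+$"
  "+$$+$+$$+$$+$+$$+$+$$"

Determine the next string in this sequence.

This is a Fibonacci-style word recurrence s(k) = s(k−1)·s(k−2): e.g. +$·$ = +$$.
Continuing: +$$+$+$$+$$+$+$$+$+$$ · +$$+$+$$+$$+$ gives term 8.

+$$+$+$$+$$+$+$$+$+$$+$$+$+$$+$$+$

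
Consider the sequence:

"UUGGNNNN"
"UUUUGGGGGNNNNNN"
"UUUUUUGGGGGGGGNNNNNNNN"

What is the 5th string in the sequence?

UUUUUUUUUUGGGGGGGGGGGGGGNNNNNNNNNNNN

Each string has the form U^{2n} G^{3n-1} N^{2n+2} (n = 1, 2, …).
For term 5, n = 5, so the run lengths are 10, 14, 12.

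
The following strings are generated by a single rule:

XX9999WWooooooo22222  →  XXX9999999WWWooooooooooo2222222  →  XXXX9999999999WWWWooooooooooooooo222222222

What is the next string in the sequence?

Reading off run lengths: X runs 2, 3, 4; 9 runs 4, 7, 10; W runs 2, 3, 4; o runs 7, 11, 15; 2 runs 5, 7, 9 — each is linear in n, where the shown terms are n = 2, 3, 4.
For the next term, n = 5, so the run lengths are 5, 13, 5, 19, 11.

XXXXX9999999999999WWWWWooooooooooooooooooo22222222222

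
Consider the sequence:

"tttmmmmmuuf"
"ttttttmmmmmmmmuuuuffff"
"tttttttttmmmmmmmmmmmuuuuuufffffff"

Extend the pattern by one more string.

ttttttttttttmmmmmmmmmmmmmmuuuuuuuuffffffffff

The n-th term is 3n t's then 3n+2 m's then 2n u's then 3n-2 f's (n = 1, 2, …).
For the next term, n = 4, so the run lengths are 12, 14, 8, 10.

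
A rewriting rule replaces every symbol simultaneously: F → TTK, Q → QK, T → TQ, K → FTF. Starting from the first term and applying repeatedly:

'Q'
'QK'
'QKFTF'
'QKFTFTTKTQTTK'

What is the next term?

Rewriting the 13 symbols of QKFTFTTKTQTTK one by one yields QK FTF TTK TQ TTK TQ TQ FTF TQ QK TQ TQ FTF; concatenated:

QKFTFTTKTQTTKTQTQFTFTQQKTQTQFTF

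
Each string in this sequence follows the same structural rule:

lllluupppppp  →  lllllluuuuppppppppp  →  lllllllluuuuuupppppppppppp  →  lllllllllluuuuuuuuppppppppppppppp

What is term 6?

Term n consists of 2n l's, followed by 2n-2 u's, followed by 3n p's, where the shown terms are n = 2, 3, 4, 5.
Setting n = 7 gives 14, 12, 21 characters in each block.

lllllllllllllluuuuuuuuuuuuppppppppppppppppppppp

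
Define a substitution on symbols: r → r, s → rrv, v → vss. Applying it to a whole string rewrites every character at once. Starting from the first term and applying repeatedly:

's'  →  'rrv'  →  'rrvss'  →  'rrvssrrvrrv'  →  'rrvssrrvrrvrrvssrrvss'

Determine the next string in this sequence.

rrvssrrvrrvrrvssrrvssrrvssrrvrrvrrvssrrvrrv

φ(rrvssrrvrrvrrvssrrvss) expands symbol-by-symbol to r r vss rrv rrv r r vss r r vss r r vss rrv rrv r r vss rrv rrv; joining the 21 pieces gives the next term.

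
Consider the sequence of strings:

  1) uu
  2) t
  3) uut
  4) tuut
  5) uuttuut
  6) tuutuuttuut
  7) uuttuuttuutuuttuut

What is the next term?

tuutuuttuutuuttuuttuutuuttuut

This is a Fibonacci-style word recurrence s(k) = s(k−2)·s(k−1): e.g. uu·t = uut.
The next term joins tuutuuttuut and uuttuuttuutuuttuut.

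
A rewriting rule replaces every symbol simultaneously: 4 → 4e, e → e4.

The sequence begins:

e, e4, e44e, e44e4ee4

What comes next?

e44e4ee44ee4e44e

Apply φ to e44e4ee4 symbol by symbol: e→e4, 4→4e, 4→4e, e→e4, 4→4e, e→e4, e→e4, 4→4e; joined: e4 4e 4e e4 4e e4 e4 4e.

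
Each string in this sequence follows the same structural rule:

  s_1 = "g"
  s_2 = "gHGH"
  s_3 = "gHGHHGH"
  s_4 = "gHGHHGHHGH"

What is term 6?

gHGHHGHHGHHGHHGH

Each term is the previous one with HGH appended.
From gHGHHGHHGH, 2 further steps: gHGHHGHHGH → gHGHHGHHGHHGH → (answer).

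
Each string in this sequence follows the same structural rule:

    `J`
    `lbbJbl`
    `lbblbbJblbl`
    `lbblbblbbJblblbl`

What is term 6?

Each term wraps the previous one in lbb on the left and bl on the right.
From lbblbblbbJblblbl, 2 further steps: lbblbblbbJblblbl → lbblbblbblbbJblblblbl → (answer).

lbblbblbblbblbbJblblblblbl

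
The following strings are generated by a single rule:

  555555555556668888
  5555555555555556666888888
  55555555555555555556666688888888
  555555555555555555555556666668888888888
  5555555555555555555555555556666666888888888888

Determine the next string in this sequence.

Reading off run lengths: 5 runs 11, 15, 19, 23, 27; 6 runs 3, 4, 5, 6, 7; 8 runs 4, 6, 8, 10, 12 — each is linear in n, where the shown terms are n = 3, 4, 5, 6, 7.
At n = 8 the blocks have lengths 31, 8, 14.

55555555555555555555555555555556666666688888888888888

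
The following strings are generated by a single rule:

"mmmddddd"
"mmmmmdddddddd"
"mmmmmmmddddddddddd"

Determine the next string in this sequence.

mmmmmmmmmdddddddddddddd

Each string has the form m^{2n+1} d^{3n+2} (n = 1, 2, …).
Setting n = 4 gives 9, 14 characters in each block.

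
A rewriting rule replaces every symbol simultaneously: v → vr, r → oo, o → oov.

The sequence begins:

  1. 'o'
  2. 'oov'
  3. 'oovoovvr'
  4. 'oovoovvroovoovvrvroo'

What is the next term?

Rewriting the 20 symbols of oovoovvroovoovvrvroo one by one yields oov oov vr oov oov vr vr oo oov oov vr oov oov vr vr oo vr oo oov oov; concatenated:

oovoovvroovoovvrvroooovoovvroovoovvrvroovroooovoov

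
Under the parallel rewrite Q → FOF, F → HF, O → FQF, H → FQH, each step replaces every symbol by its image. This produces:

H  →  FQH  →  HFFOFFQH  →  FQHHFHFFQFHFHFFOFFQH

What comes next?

HFFOFFQHFQHHFFQHHFHFFOFHFFQHHFFQHHFHFFQFHFHFFOFFQH

φ(FQHHFHFFQFHFHFFOFFQH) expands symbol-by-symbol to HF FOF FQH FQH HF FQH HF HF FOF HF FQH HF FQH HF HF FQF HF HF FOF FQH; joining the 20 pieces gives the next term.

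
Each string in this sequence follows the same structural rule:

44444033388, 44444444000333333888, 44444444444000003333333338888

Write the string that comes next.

Reading off run lengths: 4 runs 5, 8, 11; 0 runs 1, 3, 5; 3 runs 3, 6, 9; 8 runs 2, 3, 4 — each is linear in n (n = 1, 2, …).
At n = 4 the blocks have lengths 14, 7, 12, 5.

44444444444444000000033333333333388888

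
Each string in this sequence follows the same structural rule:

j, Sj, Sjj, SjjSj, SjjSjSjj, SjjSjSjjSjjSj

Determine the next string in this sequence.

SjjSjSjjSjjSjSjjSjSjj

This is a Fibonacci-style word recurrence s(k) = s(k−1)·s(k−2): e.g. Sj·j = Sjj.
So term 7 is SjjSjSjjSjjSj·SjjSjSjj.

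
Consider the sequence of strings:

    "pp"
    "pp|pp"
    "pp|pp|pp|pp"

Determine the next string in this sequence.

pp|pp|pp|pp|pp|pp|pp|pp

Each string is two copies of the previous one joined by '|'.
One more doubling of pp|pp|pp|pp gives the answer.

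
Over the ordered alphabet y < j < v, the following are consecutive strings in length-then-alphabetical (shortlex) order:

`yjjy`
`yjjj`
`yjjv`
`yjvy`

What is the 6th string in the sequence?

yjvv

Continuing the enumeration 2 steps past yjvy: yjvy → yjvj → (answer).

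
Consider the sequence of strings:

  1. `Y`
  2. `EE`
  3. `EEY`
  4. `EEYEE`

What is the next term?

Each term (from the third on) is the previous term followed by the one before it: term 3 = EE·Y = EEY.
So term 5 is EEYEE·EEY.

EEYEEEEY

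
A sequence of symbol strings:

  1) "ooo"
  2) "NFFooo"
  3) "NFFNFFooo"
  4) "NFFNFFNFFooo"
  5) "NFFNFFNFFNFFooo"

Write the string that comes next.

NFFNFFNFFNFFNFFooo

Each term is the previous one with NFF prepended.
So the next term is NFF·NFFNFFNFFNFFooo.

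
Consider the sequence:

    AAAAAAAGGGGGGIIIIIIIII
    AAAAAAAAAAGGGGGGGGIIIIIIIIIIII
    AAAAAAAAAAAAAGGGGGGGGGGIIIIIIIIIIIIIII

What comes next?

Each string has the form A^{3n-2} G^{2n} I^{3n}, where the shown terms are n = 3, 4, 5.
Setting n = 6 gives 16, 12, 18 characters in each block.

AAAAAAAAAAAAAAAAGGGGGGGGGGGGIIIIIIIIIIIIIIIIII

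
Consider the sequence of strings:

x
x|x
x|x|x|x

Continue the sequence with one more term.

x|x|x|x|x|x|x|x

Every step duplicates the string with '|' between the halves.
One more doubling of x|x|x|x gives the answer.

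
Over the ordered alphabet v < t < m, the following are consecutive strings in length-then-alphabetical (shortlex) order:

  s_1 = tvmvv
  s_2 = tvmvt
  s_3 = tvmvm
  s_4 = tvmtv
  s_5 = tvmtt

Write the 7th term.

tvmmv

Continuing the enumeration 2 steps past tvmtt: tvmtt → tvmtm → (answer).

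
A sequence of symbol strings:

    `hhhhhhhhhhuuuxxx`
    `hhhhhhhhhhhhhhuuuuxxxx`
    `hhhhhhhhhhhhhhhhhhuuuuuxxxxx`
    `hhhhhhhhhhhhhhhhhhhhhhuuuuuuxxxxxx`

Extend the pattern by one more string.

hhhhhhhhhhhhhhhhhhhhhhhhhhuuuuuuuxxxxxxx

Term n consists of 4n-2 h's, followed by n u's, followed by n x's, where the shown terms are n = 3, 4, 5, 6.
For the next term, n = 7, so the run lengths are 26, 7, 7.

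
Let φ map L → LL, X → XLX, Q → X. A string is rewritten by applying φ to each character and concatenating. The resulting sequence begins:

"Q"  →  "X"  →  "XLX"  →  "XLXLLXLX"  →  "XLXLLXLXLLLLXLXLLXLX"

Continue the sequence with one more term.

Rewriting the 20 symbols of XLXLLXLXLLLLXLXLLXLX one by one yields XLX LL XLX LL LL XLX LL XLX LL LL LL LL XLX LL XLX LL LL XLX LL XLX; concatenated:

XLXLLXLXLLLLXLXLLXLXLLLLLLLLXLXLLXLXLLLLXLXLLXLX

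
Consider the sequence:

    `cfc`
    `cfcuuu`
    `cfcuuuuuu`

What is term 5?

cfcuuuuuuuuuuuu

Each term is the previous one with uuu appended.
From cfcuuuuuu, 2 further steps: cfcuuuuuu → cfcuuuuuuuuu → (answer).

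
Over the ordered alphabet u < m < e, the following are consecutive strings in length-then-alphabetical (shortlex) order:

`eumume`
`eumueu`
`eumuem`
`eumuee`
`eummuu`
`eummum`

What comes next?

eummue

The successor of eummum increments the rightmost position that isn't already e and resets every position after it to u.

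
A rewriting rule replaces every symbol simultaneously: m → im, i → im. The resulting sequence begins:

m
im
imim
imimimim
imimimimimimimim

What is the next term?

imimimimimimimimimimimimimimimim

Replace each of the 16 characters of imimimimimimimim in place — im im im im im im im im im im im im im im im im — and concatenate.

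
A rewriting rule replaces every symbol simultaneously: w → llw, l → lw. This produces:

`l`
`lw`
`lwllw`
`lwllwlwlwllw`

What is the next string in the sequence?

Rewriting each symbol of lwllwlwlwllw: l→lw, w→llw, l→lw, l→lw, w→llw, l→lw, w→llw, l→lw, w→llw, l→lw, l→lw, w→llw, which concatenates to lw llw lw lw llw lw llw lw llw lw lw llw.

lwllwlwlwllwlwllwlwllwlwlwllw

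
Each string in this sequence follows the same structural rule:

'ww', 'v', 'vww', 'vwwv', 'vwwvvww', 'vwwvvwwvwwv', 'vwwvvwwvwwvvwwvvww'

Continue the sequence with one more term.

vwwvvwwvwwvvwwvvwwvwwvvwwvwwv

From term 3 onward, concatenate the last term with the second-to-last: v·ww = vww, vww·v = vwwv, …
So term 8 is vwwvvwwvwwvvwwvvww·vwwvvwwvwwv.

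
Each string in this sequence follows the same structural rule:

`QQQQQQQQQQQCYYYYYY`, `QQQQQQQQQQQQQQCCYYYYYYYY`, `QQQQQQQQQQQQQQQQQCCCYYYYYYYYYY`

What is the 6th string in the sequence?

QQQQQQQQQQQQQQQQQQQQQQQQQQCCCCCCYYYYYYYYYYYYYYYY

The n-th term is 3n+2 Q's then n-2 C's then 2n Y's, where the shown terms are n = 3, 4, 5.
At n = 8 the blocks have lengths 26, 6, 16.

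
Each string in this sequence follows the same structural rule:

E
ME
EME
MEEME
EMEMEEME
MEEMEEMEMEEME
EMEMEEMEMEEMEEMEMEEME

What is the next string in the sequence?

MEEMEEMEMEEMEEMEMEEMEMEEMEEMEMEEME

This is a Fibonacci-style word recurrence s(k) = s(k−2)·s(k−1): e.g. E·ME = EME.
So term 8 is MEEMEEMEMEEME·EMEMEEMEMEEMEEMEMEEME.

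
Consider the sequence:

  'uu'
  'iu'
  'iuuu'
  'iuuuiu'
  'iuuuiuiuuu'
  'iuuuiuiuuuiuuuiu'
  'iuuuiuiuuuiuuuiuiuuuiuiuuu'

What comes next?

From term 3 onward, concatenate the last term with the second-to-last: iu·uu = iuuu, iuuu·iu = iuuuiu, …
The next term joins iuuuiuiuuuiuuuiuiuuuiuiuuu and iuuuiuiuuuiuuuiu.

iuuuiuiuuuiuuuiuiuuuiuiuuuiuuuiuiuuuiuuuiu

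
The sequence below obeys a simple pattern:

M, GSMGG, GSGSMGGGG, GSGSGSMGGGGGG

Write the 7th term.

GSGSGSGSGSGSMGGGGGGGGGGGG

Each term wraps the previous one in GS on the left and GG on the right.
From GSGSGSMGGGGGG, 3 further steps: GSGSGSMGGGGGG → GSGSGSGSMGGGGGGGG → GSGSGSGSGSMGGGGGGGGGG → (answer).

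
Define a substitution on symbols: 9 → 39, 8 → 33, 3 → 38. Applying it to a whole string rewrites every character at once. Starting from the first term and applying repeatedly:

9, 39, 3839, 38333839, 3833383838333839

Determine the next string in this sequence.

38333838383338333833383838333839

φ(3833383838333839) expands symbol-by-symbol to 38 33 38 38 38 33 38 33 38 33 38 38 38 33 38 39; joining the 16 pieces gives the next term.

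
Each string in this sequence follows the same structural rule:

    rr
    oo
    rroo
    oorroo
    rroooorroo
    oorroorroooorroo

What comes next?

rroooorroooorroorroooorroo

This is a Fibonacci-style word recurrence s(k) = s(k−2)·s(k−1): e.g. rr·oo = rroo.
Continuing: rroooorroo · oorroorroooorroo gives term 7.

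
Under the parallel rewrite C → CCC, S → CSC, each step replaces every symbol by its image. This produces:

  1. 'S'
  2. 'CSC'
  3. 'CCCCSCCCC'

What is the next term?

CCCCCCCCCCCCCSCCCCCCCCCCCCC

Expanding CCCCSCCCC: C→CCC, C→CCC, C→CCC, C→CCC, S→CSC, C→CCC, C→CCC, C→CCC, C→CCC. Concatenated: CCC CCC CCC CCC CSC CCC CCC CCC CCC.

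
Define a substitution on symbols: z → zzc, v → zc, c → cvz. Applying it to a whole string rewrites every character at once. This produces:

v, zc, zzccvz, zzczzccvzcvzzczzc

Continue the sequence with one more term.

zzczzccvzzzczzccvzcvzzczzccvzzczzczzccvzzzczzccvz

Replace each of the 17 characters of zzczzccvzcvzzczzc in place — zzc zzc cvz zzc zzc cvz cvz zc zzc cvz zc zzc zzc cvz zzc zzc cvz — and concatenate.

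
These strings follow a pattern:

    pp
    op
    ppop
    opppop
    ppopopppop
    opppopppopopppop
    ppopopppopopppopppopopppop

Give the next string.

Each term (from the third on) is the two preceding terms concatenated in order: term 3 = pp·op = ppop.
So term 8 is opppopppopopppop·ppopopppopopppopppopopppop.

opppopppopopppopppopopppopopppopppopopppop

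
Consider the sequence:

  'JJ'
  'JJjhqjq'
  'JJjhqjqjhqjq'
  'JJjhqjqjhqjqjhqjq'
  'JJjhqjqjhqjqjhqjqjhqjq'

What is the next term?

JJjhqjqjhqjqjhqjqjhqjqjhqjq

The strings grow by a fixed suffix jhqjq each time.
One more step from JJjhqjqjhqjqjhqjqjhqjq gives the answer.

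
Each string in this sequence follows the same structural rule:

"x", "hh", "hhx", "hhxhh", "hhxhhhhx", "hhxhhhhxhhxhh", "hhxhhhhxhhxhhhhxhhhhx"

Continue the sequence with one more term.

From term 3 onward, concatenate the last term with the second-to-last: hh·x = hhx, hhx·hh = hhxhh, …
Continuing: hhxhhhhxhhxhhhhxhhhhx · hhxhhhhxhhxhh gives term 8.

hhxhhhhxhhxhhhhxhhhhxhhxhhhhxhhxhh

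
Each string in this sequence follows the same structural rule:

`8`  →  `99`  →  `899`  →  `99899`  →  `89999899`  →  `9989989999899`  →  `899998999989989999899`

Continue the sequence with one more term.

This is a Fibonacci-style word recurrence s(k) = s(k−2)·s(k−1): e.g. 8·99 = 899.
Continuing: 9989989999899 · 899998999989989999899 gives term 8.

9989989999899899998999989989999899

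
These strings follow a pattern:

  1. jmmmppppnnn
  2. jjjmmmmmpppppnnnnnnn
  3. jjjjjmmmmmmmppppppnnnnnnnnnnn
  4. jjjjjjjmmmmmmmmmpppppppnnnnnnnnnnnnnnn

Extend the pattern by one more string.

Each string has the form j^{2n-1} m^{2n+1} p^{n+3} n^{4n-1} (n = 1, 2, …).
Setting n = 5 gives 9, 11, 8, 19 characters in each block.

jjjjjjjjjmmmmmmmmmmmppppppppnnnnnnnnnnnnnnnnnnn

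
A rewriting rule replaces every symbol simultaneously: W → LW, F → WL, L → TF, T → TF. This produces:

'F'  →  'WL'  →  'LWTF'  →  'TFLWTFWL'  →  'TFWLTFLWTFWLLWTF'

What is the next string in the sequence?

Applying the rule to each of the 16 symbols of TFWLTFLWTFWLLWTF gives the pieces TF WL LW TF TF WL TF LW TF WL LW TF TF LW TF WL, which concatenate to the answer.

TFWLLWTFTFWLTFLWTFWLLWTFTFLWTFWL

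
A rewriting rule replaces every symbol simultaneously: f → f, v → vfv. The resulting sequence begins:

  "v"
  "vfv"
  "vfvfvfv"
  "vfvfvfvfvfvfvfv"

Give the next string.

Applying the rule to each of the 15 symbols of vfvfvfvfvfvfvfv gives the pieces vfv f vfv f vfv f vfv f vfv f vfv f vfv f vfv, which concatenate to the answer.

vfvfvfvfvfvfvfvfvfvfvfvfvfvfvfv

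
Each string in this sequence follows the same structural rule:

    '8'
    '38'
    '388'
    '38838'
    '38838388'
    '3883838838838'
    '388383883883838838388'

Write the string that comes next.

This is a Fibonacci-style word recurrence s(k) = s(k−1)·s(k−2): e.g. 38·8 = 388.
Continuing: 388383883883838838388 · 3883838838838 gives term 8.

3883838838838388383883883838838838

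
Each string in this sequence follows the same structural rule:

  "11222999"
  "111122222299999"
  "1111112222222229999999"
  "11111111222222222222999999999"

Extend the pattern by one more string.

111111111122222222222222299999999999

Each string has the form 1^{2n} 2^{3n} 9^{2n+1} (n = 1, 2, …).
Setting n = 5 gives 10, 15, 11 characters in each block.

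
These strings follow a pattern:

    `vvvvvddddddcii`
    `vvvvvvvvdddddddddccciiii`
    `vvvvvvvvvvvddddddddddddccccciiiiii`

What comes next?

vvvvvvvvvvvvvvdddddddddddddddccccccciiiiiiii

Reading off run lengths: v runs 5, 8, 11; d runs 6, 9, 12; c runs 1, 3, 5; i runs 2, 4, 6 — each is linear in n (n = 1, 2, …).
For the next term, n = 4, so the run lengths are 14, 15, 7, 8.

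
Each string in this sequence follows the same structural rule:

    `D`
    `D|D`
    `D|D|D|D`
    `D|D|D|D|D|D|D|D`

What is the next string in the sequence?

D|D|D|D|D|D|D|D|D|D|D|D|D|D|D|D

s(k+1) = s(k)·|·s(k) — each term doubles the last with '|' between the halves.
So the next term is two copies of D|D|D|D|D|D|D|D with '|' between the halves.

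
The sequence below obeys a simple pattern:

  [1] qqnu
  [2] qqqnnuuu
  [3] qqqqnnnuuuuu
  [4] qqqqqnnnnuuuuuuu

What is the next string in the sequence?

The n-th term is n+1 q's then n n's then 2n-1 u's (n = 1, 2, …).
Setting n = 5 gives 6, 5, 9 characters in each block.

qqqqqqnnnnnuuuuuuuuu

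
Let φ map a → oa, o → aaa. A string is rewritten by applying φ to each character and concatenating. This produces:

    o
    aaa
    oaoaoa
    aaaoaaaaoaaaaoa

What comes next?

Applying the rule to each of the 15 symbols of aaaoaaaaoaaaaoa gives the pieces oa oa oa aaa oa oa oa oa aaa oa oa oa oa aaa oa, which concatenate to the answer.

oaoaoaaaaoaoaoaoaaaaoaoaoaoaaaaoa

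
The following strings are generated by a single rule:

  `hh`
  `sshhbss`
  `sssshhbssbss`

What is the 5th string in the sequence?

Every step adds ss to the front and bss to the end of the previous string.
From sssshhbssbss, 2 further steps: sssshhbssbss → sssssshhbssbssbss → (answer).

sssssssshhbssbssbssbss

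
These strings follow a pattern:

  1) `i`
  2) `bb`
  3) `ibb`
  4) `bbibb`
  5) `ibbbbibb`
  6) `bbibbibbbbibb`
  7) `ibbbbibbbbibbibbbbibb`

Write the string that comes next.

Each term (from the third on) is the two preceding terms concatenated in order: term 3 = i·bb = ibb.
So term 8 is bbibbibbbbibb·ibbbbibbbbibbibbbbibb.

bbibbibbbbibbibbbbibbbbibbibbbbibb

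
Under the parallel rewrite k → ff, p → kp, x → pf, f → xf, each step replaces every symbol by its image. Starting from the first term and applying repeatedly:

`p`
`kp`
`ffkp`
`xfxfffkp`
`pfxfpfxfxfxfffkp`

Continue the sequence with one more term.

kpxfpfxfkpxfpfxfpfxfpfxfxfxfffkp

Replace each of the 16 characters of pfxfpfxfxfxfffkp in place — kp xf pf xf kp xf pf xf pf xf pf xf xf xf ff kp — and concatenate.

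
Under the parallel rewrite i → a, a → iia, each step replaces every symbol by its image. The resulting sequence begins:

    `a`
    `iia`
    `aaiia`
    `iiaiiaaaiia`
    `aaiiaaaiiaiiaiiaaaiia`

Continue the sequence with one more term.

Rewriting the 21 symbols of aaiiaaaiiaiiaiiaaaiia one by one yields iia iia a a iia iia iia a a iia a a iia a a iia iia iia a a iia; concatenated:

iiaiiaaaiiaiiaiiaaaiiaaaiiaaaiiaiiaiiaaaiia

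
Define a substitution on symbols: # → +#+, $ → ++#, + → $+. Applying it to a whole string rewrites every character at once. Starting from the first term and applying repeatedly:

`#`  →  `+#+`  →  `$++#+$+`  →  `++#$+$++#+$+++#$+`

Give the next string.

φ(++#$+$++#+$+++#$+) expands symbol-by-symbol to $+ $+ +#+ ++# $+ ++# $+ $+ +#+ $+ ++# $+ $+ $+ +#+ ++# $+; joining the 17 pieces gives the next term.

$+$++#+++#$+++#$+$++#+$+++#$+$+$++#+++#$+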